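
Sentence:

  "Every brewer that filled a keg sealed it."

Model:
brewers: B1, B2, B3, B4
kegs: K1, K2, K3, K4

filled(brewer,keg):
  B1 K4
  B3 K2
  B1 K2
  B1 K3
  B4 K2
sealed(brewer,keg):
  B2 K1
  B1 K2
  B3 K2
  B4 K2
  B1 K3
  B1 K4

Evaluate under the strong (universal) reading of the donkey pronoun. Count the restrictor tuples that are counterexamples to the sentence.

"it" takes "a keg" as antecedent — a donkey pronoun bound across the clause boundary.
Strong reading: for every (b,k) with filled(b,k), sealed(b,k).
Restrictor pairs: (B1,K2) ✓  (B1,K3) ✓  (B1,K4) ✓  (B3,K2) ✓  (B4,K2) ✓
Counterexamples (restrictor pairs failing the scope): 0.

0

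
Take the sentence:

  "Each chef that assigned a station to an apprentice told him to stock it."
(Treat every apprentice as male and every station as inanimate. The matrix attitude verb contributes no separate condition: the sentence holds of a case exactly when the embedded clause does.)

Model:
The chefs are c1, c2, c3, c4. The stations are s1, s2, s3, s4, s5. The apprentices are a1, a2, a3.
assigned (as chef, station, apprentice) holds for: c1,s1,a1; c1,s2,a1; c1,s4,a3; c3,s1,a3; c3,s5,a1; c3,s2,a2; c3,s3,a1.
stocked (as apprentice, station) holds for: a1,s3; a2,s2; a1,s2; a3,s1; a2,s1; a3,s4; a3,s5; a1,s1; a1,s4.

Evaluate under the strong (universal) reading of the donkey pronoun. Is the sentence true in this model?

"him" takes "an apprentice" as antecedent and "it" takes "a station"; both are donkey pronouns co-varying with the restrictor.
Strong reading: for every (c,s,a) with assigned(c,s,a), stocked(a,s).
Restrictor triples: (c1,s1,a1)→stocked(a1,s1) ✓  (c1,s2,a1)→stocked(a1,s2) ✓  (c1,s4,a3)→stocked(a3,s4) ✓  (c3,s1,a3)→stocked(a3,s1) ✓  (c3,s2,a2)→stocked(a2,s2) ✓  (c3,s3,a1)→stocked(a1,s3) ✓  (c3,s5,a1)→stocked(a1,s5) ✗
Counterexample: (c3,s5,a1) — stocked(a1,s5) does not hold.

False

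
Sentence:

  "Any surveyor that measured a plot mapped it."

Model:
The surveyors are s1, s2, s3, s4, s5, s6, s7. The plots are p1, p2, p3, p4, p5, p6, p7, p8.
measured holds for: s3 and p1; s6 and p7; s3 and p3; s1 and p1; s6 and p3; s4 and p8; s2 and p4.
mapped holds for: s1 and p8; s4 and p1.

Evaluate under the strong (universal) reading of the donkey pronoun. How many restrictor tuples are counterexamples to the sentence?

7

"it" takes "a plot" as antecedent — a donkey pronoun bound across the clause boundary.
Strong reading: for every (s,p) with measured(s,p), mapped(s,p).
Restrictor pairs: (s1,p1) ✗  (s2,p4) ✗  (s3,p1) ✗  (s3,p3) ✗  (s4,p8) ✗  (s6,p3) ✗  (s6,p7) ✗
Counterexamples (restrictor pairs failing the scope): 7.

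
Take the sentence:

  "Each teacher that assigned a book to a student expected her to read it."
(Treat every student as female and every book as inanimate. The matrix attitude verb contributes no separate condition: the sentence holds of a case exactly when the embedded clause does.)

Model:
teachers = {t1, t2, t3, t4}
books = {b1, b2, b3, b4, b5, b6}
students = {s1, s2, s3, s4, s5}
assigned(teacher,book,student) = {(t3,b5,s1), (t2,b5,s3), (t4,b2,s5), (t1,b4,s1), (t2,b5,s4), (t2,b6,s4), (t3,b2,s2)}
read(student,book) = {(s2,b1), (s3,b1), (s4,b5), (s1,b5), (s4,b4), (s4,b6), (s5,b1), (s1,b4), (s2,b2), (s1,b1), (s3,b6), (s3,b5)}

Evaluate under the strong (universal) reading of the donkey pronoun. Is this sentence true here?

"her" takes "a student" as antecedent and "it" takes "a book"; both are donkey pronouns co-varying with the restrictor.
Strong reading: for every (t,b,s) with assigned(t,b,s), read(s,b).
Restrictor triples: (t1,b4,s1)→read(s1,b4) ✓  (t2,b5,s3)→read(s3,b5) ✓  (t2,b5,s4)→read(s4,b5) ✓  (t2,b6,s4)→read(s4,b6) ✓  (t3,b2,s2)→read(s2,b2) ✓  (t3,b5,s1)→read(s1,b5) ✓  (t4,b2,s5)→read(s5,b2) ✗
Counterexample: (t4,b2,s5) — read(s5,b2) does not hold.

False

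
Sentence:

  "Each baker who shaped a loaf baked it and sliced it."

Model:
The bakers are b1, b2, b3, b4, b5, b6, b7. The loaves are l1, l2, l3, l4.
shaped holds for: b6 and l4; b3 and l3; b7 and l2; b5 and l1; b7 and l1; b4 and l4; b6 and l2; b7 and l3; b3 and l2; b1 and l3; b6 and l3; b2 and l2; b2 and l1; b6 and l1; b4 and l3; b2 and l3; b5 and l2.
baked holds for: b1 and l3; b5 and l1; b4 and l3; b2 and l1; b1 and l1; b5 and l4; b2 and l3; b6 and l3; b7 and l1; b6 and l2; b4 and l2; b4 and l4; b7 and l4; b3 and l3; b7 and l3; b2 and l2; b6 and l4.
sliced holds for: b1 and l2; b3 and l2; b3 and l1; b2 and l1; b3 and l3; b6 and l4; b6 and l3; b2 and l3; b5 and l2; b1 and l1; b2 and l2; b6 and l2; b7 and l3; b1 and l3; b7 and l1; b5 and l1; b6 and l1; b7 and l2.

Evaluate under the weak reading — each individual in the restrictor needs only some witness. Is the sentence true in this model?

"it" takes "a loaf" as antecedent — a donkey pronoun bound across the clause boundary.
Weak reading: every baker b with some shaped-loaf has at least one shaped-loaf l such that baked(b,l) ∧ sliced(b,l).
Per baker: b1:✓  b2:✓  b3:✓  b4:✗  b5:✓  b6:✓  b7:✓
b4 has no witness among its shaped-loaves.

False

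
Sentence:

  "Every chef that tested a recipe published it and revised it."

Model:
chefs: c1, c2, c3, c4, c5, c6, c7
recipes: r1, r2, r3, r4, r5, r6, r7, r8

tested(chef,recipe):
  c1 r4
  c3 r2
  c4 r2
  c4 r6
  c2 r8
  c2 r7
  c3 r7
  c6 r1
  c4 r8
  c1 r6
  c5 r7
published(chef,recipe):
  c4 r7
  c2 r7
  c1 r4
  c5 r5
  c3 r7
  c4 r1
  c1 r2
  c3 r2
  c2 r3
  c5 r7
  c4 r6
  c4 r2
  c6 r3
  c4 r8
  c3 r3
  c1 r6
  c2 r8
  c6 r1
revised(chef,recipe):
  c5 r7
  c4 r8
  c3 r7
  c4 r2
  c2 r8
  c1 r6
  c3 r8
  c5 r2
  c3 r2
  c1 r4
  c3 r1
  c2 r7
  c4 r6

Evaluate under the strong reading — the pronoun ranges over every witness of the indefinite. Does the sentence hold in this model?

"it" takes "a recipe" as antecedent — a donkey pronoun bound across the clause boundary.
Strong reading: for every (c,r) with tested(c,r), published(c,r) ∧ revised(c,r).
Restrictor pairs: (c1,r4) ✓  (c1,r6) ✓  (c2,r7) ✓  (c2,r8) ✓  (c3,r2) ✓  (c3,r7) ✓  (c4,r2) ✓  (c4,r6) ✓  (c4,r8) ✓  (c5,r7) ✓  (c6,r1) ✗
Counterexample: (c6,r1) is in tested but fails the scope.

False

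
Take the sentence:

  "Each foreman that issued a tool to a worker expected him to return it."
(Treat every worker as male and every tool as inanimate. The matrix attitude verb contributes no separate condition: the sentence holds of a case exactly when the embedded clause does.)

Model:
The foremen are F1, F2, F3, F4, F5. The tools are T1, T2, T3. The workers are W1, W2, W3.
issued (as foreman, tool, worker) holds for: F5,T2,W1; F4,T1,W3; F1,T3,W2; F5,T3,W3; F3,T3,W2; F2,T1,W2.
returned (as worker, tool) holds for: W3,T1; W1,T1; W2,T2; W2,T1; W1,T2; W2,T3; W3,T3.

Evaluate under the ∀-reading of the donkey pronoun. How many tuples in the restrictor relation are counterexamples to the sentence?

"him" takes "a worker" as antecedent and "it" takes "a tool"; both are donkey pronouns co-varying with the restrictor.
Strong reading: for every (f,t,w) with issued(f,t,w), returned(w,t).
Restrictor triples: (F1,T3,W2)→returned(W2,T3) ✓  (F2,T1,W2)→returned(W2,T1) ✓  (F3,T3,W2)→returned(W2,T3) ✓  (F4,T1,W3)→returned(W3,T1) ✓  (F5,T2,W1)→returned(W1,T2) ✓  (F5,T3,W3)→returned(W3,T3) ✓
Counterexamples (restrictor triples failing the scope): 0.

0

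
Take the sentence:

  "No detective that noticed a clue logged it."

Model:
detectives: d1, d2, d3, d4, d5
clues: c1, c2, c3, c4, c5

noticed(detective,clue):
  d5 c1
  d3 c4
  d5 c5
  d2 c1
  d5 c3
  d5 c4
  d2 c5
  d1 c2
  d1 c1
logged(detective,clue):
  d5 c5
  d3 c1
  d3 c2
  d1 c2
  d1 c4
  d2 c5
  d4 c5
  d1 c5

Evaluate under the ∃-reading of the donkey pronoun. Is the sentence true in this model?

"it" takes "a clue" as antecedent — a donkey pronoun bound across the clause boundary.
Truth condition: for no (d,c) with noticed(d,c) does logged(d,c) hold.
Restrictor pairs — does the scope hold? (d1,c1):fails  (d1,c2):holds  (d2,c1):fails  (d2,c5):holds  (d3,c4):fails  (d5,c1):fails  (d5,c3):fails  (d5,c4):fails  (d5,c5):holds
Scope holds for 3 pair(s), so the sentence is false.

False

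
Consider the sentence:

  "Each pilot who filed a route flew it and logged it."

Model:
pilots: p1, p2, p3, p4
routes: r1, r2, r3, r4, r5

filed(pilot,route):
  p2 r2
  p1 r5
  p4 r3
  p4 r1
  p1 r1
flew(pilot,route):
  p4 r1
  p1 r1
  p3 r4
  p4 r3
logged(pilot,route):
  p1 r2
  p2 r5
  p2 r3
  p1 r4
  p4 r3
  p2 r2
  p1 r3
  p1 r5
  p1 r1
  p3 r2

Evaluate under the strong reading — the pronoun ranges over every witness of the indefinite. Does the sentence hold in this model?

"it" takes "a route" as antecedent — a donkey pronoun bound across the clause boundary.
Strong reading: for every (p,r) with filed(p,r), flew(p,r) ∧ logged(p,r).
Restrictor pairs: (p1,r1) ✓  (p1,r5) ✗  (p2,r2) ✗  (p4,r1) ✗  (p4,r3) ✓
Counterexample: (p1,r5) is in filed but fails the scope.

False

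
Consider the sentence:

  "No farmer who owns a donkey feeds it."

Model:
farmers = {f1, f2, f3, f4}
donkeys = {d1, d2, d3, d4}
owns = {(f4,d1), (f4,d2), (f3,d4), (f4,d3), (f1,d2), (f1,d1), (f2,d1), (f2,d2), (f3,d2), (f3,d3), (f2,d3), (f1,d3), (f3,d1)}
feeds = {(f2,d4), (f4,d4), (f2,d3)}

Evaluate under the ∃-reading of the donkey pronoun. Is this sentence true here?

"it" takes "a donkey" as antecedent — a donkey pronoun bound across the clause boundary.
Truth condition: for no (f,d) with owns(f,d) does feeds(f,d) hold.
Restrictor pairs — does the scope hold? (f1,d1):fails  (f1,d2):fails  (f1,d3):fails  (f2,d1):fails  (f2,d2):fails  (f2,d3):holds  (f3,d1):fails  (f3,d2):fails  (f3,d3):fails  (f3,d4):fails  (f4,d1):fails  (f4,d2):fails  (f4,d3):fails
Scope holds for 1 pair(s), so the sentence is false.

False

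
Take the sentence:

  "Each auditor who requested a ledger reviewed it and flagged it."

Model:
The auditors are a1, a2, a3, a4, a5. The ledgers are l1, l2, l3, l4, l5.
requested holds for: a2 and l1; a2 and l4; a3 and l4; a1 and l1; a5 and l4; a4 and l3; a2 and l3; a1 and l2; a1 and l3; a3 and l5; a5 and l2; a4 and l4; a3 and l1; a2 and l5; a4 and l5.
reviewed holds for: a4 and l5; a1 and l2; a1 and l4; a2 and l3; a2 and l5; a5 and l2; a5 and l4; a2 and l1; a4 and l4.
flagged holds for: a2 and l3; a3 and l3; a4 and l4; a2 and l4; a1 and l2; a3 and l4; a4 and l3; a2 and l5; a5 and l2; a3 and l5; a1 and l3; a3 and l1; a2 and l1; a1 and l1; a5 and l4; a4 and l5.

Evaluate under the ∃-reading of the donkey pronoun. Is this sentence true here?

"it" takes "a ledger" as antecedent — a donkey pronoun bound across the clause boundary.
Weak reading: every auditor a with some requested-ledger has at least one requested-ledger l such that reviewed(a,l) ∧ flagged(a,l).
Per auditor: a1:✓  a2:✓  a3:✗  a4:✓  a5:✓
a3 has no witness among its requested-ledgers.

False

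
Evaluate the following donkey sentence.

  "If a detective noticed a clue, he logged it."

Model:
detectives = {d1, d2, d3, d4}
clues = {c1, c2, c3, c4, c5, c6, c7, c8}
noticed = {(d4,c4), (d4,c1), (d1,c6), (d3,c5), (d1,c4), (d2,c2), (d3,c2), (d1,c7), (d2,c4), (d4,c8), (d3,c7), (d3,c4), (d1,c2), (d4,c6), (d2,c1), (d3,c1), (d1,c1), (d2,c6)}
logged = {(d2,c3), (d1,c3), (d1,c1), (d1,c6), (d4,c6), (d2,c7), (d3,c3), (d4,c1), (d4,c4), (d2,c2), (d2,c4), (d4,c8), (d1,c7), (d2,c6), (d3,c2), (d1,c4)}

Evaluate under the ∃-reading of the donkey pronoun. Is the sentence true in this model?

"it" takes "a clue" as antecedent — a donkey pronoun bound across the clause boundary.
Weak reading: every detective d with some noticed-clue has at least one noticed-clue c such that logged(d,c).
Per detective: d1:✓  d2:✓  d3:✓  d4:✓
Every detective in the restrictor has a witness.

True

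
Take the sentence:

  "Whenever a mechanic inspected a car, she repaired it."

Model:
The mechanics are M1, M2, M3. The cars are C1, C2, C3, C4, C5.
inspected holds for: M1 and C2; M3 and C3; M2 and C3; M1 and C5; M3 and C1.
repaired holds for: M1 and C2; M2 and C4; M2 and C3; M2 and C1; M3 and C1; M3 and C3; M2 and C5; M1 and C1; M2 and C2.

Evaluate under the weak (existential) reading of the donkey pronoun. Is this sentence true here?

True

"it" takes "a car" as antecedent — a donkey pronoun bound across the clause boundary.
Weak reading: every mechanic m with some inspected-car has at least one inspected-car c such that repaired(m,c).
Per mechanic: M1:✓  M2:✓  M3:✓
Every mechanic in the restrictor has a witness.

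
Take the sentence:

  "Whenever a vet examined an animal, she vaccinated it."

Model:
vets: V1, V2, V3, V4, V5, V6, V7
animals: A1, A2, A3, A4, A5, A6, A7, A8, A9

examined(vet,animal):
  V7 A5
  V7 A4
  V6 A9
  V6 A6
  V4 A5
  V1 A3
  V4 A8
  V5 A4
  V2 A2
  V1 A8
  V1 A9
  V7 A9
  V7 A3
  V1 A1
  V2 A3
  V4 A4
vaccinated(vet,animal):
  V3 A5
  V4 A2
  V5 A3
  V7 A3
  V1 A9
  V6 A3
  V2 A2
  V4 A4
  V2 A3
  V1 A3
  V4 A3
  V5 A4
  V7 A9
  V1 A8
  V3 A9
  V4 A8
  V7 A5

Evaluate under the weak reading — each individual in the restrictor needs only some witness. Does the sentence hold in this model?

False

"it" takes "an animal" as antecedent — a donkey pronoun bound across the clause boundary.
Weak reading: every vet v with some examined-animal has at least one examined-animal a such that vaccinated(v,a).
Per vet: V1:✓  V2:✓  V4:✓  V5:✓  V6:✗  V7:✓
V6 has no witness among its examined-animals.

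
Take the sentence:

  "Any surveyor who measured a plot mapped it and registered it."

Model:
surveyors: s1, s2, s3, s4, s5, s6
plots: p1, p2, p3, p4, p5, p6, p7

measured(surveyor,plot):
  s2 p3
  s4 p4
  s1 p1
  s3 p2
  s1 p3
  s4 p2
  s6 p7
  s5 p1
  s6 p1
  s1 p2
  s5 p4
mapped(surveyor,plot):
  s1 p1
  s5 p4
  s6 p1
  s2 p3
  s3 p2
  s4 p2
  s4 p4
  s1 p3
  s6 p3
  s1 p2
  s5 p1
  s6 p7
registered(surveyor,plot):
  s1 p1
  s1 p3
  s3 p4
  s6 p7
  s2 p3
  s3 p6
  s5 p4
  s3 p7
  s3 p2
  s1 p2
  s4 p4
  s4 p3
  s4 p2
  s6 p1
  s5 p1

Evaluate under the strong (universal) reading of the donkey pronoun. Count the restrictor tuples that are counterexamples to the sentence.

"it" takes "a plot" as antecedent — a donkey pronoun bound across the clause boundary.
Strong reading: for every (s,p) with measured(s,p), mapped(s,p) ∧ registered(s,p).
Restrictor pairs: (s1,p1) ✓  (s1,p2) ✓  (s1,p3) ✓  (s2,p3) ✓  (s3,p2) ✓  (s4,p2) ✓  (s4,p4) ✓  (s5,p1) ✓  (s5,p4) ✓  (s6,p1) ✓  (s6,p7) ✓
Counterexamples (restrictor pairs failing the scope): 0.

0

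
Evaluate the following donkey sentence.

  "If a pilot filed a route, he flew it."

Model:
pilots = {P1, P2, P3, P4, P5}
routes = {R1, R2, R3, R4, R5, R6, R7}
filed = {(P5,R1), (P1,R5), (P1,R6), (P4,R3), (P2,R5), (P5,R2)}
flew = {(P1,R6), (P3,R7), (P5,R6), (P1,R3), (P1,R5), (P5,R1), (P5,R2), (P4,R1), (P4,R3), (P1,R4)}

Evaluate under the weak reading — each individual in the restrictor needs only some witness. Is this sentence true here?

False

"it" takes "a route" as antecedent — a donkey pronoun bound across the clause boundary.
Weak reading: every pilot p with some filed-route has at least one filed-route r such that flew(p,r).
Per pilot: P1:✓  P2:✗  P4:✓  P5:✓
P2 has no witness among its filed-routes.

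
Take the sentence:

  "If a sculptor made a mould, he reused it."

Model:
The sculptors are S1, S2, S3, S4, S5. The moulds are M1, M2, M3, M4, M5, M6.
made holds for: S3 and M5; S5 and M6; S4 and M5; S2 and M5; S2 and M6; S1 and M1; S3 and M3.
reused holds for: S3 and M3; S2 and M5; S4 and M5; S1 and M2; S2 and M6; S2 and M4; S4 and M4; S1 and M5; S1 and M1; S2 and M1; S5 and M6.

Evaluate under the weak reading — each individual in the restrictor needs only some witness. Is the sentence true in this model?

True

"it" takes "a mould" as antecedent — a donkey pronoun bound across the clause boundary.
Weak reading: every sculptor s with some made-mould has at least one made-mould m such that reused(s,m).
Per sculptor: S1:✓  S2:✓  S3:✓  S4:✓  S5:✓
Every sculptor in the restrictor has a witness.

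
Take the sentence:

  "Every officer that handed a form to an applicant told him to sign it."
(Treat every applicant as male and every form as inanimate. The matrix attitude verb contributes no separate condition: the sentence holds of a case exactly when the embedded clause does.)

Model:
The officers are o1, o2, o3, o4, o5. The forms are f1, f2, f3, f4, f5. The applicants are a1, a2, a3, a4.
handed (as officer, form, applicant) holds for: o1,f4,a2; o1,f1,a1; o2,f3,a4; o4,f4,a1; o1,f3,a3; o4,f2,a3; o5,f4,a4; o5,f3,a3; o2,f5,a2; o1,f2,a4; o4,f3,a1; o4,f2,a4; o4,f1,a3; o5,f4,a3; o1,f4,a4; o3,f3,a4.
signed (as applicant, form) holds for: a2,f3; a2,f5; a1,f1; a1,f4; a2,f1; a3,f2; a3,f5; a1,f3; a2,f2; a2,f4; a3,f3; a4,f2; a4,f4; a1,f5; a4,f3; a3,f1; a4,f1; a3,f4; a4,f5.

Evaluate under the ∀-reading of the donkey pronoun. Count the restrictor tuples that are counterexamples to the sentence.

"him" takes "an applicant" as antecedent and "it" takes "a form"; both are donkey pronouns co-varying with the restrictor.
Strong reading: for every (o,f,a) with handed(o,f,a), signed(a,f).
Restrictor triples: (o1,f1,a1)→signed(a1,f1) ✓  (o1,f2,a4)→signed(a4,f2) ✓  (o1,f3,a3)→signed(a3,f3) ✓  (o1,f4,a2)→signed(a2,f4) ✓  (o1,f4,a4)→signed(a4,f4) ✓  (o2,f3,a4)→signed(a4,f3) ✓  (o2,f5,a2)→signed(a2,f5) ✓  (o3,f3,a4)→signed(a4,f3) ✓  (o4,f1,a3)→signed(a3,f1) ✓  (o4,f2,a3)→signed(a3,f2) ✓  (o4,f2,a4)→signed(a4,f2) ✓  (o4,f3,a1)→signed(a1,f3) ✓  (o4,f4,a1)→signed(a1,f4) ✓  (o5,f3,a3)→signed(a3,f3) ✓  (o5,f4,a3)→signed(a3,f4) ✓  (o5,f4,a4)→signed(a4,f4) ✓
Counterexamples (restrictor triples failing the scope): 0.

0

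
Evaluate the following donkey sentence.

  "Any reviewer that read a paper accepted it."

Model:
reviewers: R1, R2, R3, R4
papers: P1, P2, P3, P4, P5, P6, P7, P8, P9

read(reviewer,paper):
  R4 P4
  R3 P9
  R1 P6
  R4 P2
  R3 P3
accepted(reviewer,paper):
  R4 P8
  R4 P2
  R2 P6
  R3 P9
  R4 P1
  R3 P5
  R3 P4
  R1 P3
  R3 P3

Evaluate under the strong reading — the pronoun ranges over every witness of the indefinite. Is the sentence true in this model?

False

"it" takes "a paper" as antecedent — a donkey pronoun bound across the clause boundary.
Strong reading: for every (r,p) with read(r,p), accepted(r,p).
Restrictor pairs: (R1,P6) ✗  (R3,P3) ✓  (R3,P9) ✓  (R4,P2) ✓  (R4,P4) ✗
Counterexample: (R1,P6) is in read but fails the scope.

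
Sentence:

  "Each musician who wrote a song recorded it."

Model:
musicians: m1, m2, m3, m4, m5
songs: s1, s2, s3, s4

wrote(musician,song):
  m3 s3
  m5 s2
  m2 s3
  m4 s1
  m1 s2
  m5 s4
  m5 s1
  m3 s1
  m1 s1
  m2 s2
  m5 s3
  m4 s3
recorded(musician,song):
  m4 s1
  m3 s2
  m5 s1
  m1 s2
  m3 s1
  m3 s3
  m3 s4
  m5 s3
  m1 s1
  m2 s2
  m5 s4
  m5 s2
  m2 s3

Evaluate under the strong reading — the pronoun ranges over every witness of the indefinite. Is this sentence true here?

False

"it" takes "a song" as antecedent — a donkey pronoun bound across the clause boundary.
Strong reading: for every (m,s) with wrote(m,s), recorded(m,s).
Restrictor pairs: (m1,s1) ✓  (m1,s2) ✓  (m2,s2) ✓  (m2,s3) ✓  (m3,s1) ✓  (m3,s3) ✓  (m4,s1) ✓  (m4,s3) ✗  (m5,s1) ✓  (m5,s2) ✓  (m5,s3) ✓  (m5,s4) ✓
Counterexample: (m4,s3) is in wrote but fails the scope.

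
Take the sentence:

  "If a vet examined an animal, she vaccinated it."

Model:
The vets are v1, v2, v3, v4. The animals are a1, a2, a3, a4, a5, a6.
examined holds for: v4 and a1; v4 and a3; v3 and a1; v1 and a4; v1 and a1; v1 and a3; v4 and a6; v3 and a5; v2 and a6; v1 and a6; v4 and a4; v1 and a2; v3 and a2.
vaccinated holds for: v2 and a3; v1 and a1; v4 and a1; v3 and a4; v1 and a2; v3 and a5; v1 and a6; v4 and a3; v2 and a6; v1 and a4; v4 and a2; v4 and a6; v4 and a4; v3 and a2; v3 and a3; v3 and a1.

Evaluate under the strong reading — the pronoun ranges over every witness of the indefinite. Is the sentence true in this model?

False

"it" takes "an animal" as antecedent — a donkey pronoun bound across the clause boundary.
Strong reading: for every (v,a) with examined(v,a), vaccinated(v,a).
Restrictor pairs: (v1,a1) ✓  (v1,a2) ✓  (v1,a3) ✗  (v1,a4) ✓  (v1,a6) ✓  (v2,a6) ✓  (v3,a1) ✓  (v3,a2) ✓  (v3,a5) ✓  (v4,a1) ✓  (v4,a3) ✓  (v4,a4) ✓  (v4,a6) ✓
Counterexample: (v1,a3) is in examined but fails the scope.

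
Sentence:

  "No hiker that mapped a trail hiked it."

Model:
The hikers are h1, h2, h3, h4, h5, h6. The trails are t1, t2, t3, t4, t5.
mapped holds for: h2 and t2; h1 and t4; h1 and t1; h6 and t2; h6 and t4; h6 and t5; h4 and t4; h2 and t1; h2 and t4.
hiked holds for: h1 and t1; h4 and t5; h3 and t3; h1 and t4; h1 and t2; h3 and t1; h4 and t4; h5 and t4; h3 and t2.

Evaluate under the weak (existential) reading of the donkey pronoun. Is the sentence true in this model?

False

"it" takes "a trail" as antecedent — a donkey pronoun bound across the clause boundary.
Truth condition: for no (h,t) with mapped(h,t) does hiked(h,t) hold.
Restrictor pairs — does the scope hold? (h1,t1):holds  (h1,t4):holds  (h2,t1):fails  (h2,t2):fails  (h2,t4):fails  (h4,t4):holds  (h6,t2):fails  (h6,t4):fails  (h6,t5):fails
Scope holds for 3 pair(s), so the sentence is false.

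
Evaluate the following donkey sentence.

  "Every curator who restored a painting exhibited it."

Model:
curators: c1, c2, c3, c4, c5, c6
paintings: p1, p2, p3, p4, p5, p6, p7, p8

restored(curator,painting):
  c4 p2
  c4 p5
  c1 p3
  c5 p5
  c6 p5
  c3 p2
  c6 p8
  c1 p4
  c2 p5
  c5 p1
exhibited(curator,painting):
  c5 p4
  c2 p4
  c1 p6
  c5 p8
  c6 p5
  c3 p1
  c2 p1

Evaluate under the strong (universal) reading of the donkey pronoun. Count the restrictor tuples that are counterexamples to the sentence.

"it" takes "a painting" as antecedent — a donkey pronoun bound across the clause boundary.
Strong reading: for every (c,p) with restored(c,p), exhibited(c,p).
Restrictor pairs: (c1,p3) ✗  (c1,p4) ✗  (c2,p5) ✗  (c3,p2) ✗  (c4,p2) ✗  (c4,p5) ✗  (c5,p1) ✗  (c5,p5) ✗  (c6,p5) ✓  (c6,p8) ✗
Counterexamples (restrictor pairs failing the scope): 9.

9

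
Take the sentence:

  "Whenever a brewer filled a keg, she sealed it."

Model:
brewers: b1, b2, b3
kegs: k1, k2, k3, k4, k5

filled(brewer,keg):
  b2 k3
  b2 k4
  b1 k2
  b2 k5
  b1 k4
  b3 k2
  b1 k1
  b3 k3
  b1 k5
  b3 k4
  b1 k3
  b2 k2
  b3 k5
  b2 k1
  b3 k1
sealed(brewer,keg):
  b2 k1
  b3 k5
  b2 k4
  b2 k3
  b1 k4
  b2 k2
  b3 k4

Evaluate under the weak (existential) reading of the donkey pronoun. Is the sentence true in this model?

True

"it" takes "a keg" as antecedent — a donkey pronoun bound across the clause boundary.
Weak reading: every brewer b with some filled-keg has at least one filled-keg k such that sealed(b,k).
Per brewer: b1:✓  b2:✓  b3:✓
Every brewer in the restrictor has a witness.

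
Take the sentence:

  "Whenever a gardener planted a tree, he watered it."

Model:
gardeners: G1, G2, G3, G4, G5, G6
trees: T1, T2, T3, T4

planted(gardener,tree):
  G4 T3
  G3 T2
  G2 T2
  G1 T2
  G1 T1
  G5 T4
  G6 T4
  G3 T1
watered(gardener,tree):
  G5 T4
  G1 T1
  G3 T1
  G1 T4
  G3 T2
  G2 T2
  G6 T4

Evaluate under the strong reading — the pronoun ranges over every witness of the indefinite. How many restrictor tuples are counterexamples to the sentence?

"it" takes "a tree" as antecedent — a donkey pronoun bound across the clause boundary.
Strong reading: for every (g,t) with planted(g,t), watered(g,t).
Restrictor pairs: (G1,T1) ✓  (G1,T2) ✗  (G2,T2) ✓  (G3,T1) ✓  (G3,T2) ✓  (G4,T3) ✗  (G5,T4) ✓  (G6,T4) ✓
Counterexamples (restrictor pairs failing the scope): 2.

2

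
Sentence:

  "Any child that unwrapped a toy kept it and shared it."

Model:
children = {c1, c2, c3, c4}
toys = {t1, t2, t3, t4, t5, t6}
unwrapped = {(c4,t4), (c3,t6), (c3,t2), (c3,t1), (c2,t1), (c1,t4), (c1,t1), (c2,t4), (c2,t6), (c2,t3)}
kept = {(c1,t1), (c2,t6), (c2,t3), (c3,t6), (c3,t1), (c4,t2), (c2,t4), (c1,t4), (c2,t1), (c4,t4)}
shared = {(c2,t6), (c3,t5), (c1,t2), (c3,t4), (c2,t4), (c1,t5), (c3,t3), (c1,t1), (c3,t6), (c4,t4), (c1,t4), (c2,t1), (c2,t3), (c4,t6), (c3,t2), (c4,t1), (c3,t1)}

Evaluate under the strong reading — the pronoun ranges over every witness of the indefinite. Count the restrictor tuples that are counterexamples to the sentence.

"it" takes "a toy" as antecedent — a donkey pronoun bound across the clause boundary.
Strong reading: for every (c,t) with unwrapped(c,t), kept(c,t) ∧ shared(c,t).
Restrictor pairs: (c1,t1) ✓  (c1,t4) ✓  (c2,t1) ✓  (c2,t3) ✓  (c2,t4) ✓  (c2,t6) ✓  (c3,t1) ✓  (c3,t2) ✗  (c3,t6) ✓  (c4,t4) ✓
Counterexamples (restrictor pairs failing the scope): 1.

1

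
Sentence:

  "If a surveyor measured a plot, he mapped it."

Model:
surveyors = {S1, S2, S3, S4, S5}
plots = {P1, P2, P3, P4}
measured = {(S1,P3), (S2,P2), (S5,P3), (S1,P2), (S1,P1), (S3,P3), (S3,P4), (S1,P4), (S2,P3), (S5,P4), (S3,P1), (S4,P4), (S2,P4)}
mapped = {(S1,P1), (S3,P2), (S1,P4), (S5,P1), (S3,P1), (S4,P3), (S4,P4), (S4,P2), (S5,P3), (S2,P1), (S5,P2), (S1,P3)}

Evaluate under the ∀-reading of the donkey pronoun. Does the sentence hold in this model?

"it" takes "a plot" as antecedent — a donkey pronoun bound across the clause boundary.
Strong reading: for every (s,p) with measured(s,p), mapped(s,p).
Restrictor pairs: (S1,P1) ✓  (S1,P2) ✗  (S1,P3) ✓  (S1,P4) ✓  (S2,P2) ✗  (S2,P3) ✗  (S2,P4) ✗  (S3,P1) ✓  (S3,P3) ✗  (S3,P4) ✗  (S4,P4) ✓  (S5,P3) ✓  (S5,P4) ✗
Counterexample: (S1,P2) is in measured but fails the scope.

False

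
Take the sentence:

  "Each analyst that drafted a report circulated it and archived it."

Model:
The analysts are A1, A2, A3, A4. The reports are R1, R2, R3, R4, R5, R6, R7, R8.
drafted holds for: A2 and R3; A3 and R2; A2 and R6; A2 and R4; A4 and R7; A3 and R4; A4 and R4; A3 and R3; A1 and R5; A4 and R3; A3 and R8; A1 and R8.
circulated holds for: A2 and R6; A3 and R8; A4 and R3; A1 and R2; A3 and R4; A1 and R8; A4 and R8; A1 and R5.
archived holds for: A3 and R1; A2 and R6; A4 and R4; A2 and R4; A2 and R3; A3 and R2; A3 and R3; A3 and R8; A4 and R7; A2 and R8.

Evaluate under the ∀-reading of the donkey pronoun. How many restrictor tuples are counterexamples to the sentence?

10

"it" takes "a report" as antecedent — a donkey pronoun bound across the clause boundary.
Strong reading: for every (a,r) with drafted(a,r), circulated(a,r) ∧ archived(a,r).
Restrictor pairs: (A1,R5) ✗  (A1,R8) ✗  (A2,R3) ✗  (A2,R4) ✗  (A2,R6) ✓  (A3,R2) ✗  (A3,R3) ✗  (A3,R4) ✗  (A3,R8) ✓  (A4,R3) ✗  (A4,R4) ✗  (A4,R7) ✗
Counterexamples (restrictor pairs failing the scope): 10.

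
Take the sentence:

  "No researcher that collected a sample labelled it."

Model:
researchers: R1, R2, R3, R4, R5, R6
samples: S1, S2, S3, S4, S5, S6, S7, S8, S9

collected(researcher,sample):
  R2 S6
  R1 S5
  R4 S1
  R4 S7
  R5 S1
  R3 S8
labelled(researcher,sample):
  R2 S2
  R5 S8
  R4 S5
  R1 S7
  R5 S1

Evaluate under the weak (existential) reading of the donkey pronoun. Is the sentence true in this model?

False

"it" takes "a sample" as antecedent — a donkey pronoun bound across the clause boundary.
Truth condition: for no (r,s) with collected(r,s) does labelled(r,s) hold.
Restrictor pairs — does the scope hold? (R1,S5):fails  (R2,S6):fails  (R3,S8):fails  (R4,S1):fails  (R4,S7):fails  (R5,S1):holds
Scope holds for 1 pair(s), so the sentence is false.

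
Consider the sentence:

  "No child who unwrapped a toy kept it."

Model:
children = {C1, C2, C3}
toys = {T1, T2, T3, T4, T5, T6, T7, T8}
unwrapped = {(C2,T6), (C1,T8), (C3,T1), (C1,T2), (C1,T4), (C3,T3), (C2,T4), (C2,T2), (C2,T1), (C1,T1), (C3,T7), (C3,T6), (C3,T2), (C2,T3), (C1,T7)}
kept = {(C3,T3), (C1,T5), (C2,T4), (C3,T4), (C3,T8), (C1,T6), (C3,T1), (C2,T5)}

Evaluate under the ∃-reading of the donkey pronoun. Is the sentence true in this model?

False

"it" takes "a toy" as antecedent — a donkey pronoun bound across the clause boundary.
Truth condition: for no (c,t) with unwrapped(c,t) does kept(c,t) hold.
Restrictor pairs — does the scope hold? (C1,T1):fails  (C1,T2):fails  (C1,T4):fails  (C1,T7):fails  (C1,T8):fails  (C2,T1):fails  (C2,T2):fails  (C2,T3):fails  (C2,T4):holds  (C2,T6):fails  (C3,T1):holds  (C3,T2):fails  (C3,T3):holds  (C3,T6):fails  (C3,T7):fails
Scope holds for 3 pair(s), so the sentence is false.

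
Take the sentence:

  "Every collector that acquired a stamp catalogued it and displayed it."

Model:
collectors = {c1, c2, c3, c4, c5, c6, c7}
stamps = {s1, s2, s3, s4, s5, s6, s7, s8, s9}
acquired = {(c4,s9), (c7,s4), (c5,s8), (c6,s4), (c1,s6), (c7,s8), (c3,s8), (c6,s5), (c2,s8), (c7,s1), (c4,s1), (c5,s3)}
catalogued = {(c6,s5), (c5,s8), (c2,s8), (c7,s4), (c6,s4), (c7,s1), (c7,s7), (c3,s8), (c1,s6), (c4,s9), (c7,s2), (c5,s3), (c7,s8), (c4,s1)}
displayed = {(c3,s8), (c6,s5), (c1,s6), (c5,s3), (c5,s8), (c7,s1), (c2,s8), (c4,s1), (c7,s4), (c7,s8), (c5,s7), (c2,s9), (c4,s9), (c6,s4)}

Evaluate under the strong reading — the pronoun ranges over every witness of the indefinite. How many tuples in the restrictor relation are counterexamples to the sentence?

"it" takes "a stamp" as antecedent — a donkey pronoun bound across the clause boundary.
Strong reading: for every (c,s) with acquired(c,s), catalogued(c,s) ∧ displayed(c,s).
Restrictor pairs: (c1,s6) ✓  (c2,s8) ✓  (c3,s8) ✓  (c4,s1) ✓  (c4,s9) ✓  (c5,s3) ✓  (c5,s8) ✓  (c6,s4) ✓  (c6,s5) ✓  (c7,s1) ✓  (c7,s4) ✓  (c7,s8) ✓
Counterexamples (restrictor pairs failing the scope): 0.

0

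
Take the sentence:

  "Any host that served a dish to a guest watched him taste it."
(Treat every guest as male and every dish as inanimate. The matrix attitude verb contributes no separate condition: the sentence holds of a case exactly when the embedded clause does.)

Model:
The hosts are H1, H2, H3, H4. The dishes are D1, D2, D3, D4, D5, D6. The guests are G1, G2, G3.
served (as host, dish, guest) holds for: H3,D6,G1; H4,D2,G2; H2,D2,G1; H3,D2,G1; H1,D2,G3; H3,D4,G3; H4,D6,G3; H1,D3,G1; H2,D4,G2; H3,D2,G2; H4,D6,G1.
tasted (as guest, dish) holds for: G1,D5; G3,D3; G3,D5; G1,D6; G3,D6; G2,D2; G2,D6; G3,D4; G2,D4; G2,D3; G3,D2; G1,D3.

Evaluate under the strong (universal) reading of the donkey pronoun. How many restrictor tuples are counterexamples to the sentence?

"him" takes "a guest" as antecedent and "it" takes "a dish"; both are donkey pronouns co-varying with the restrictor.
Strong reading: for every (h,d,g) with served(h,d,g), tasted(g,d).
Restrictor triples: (H1,D2,G3)→tasted(G3,D2) ✓  (H1,D3,G1)→tasted(G1,D3) ✓  (H2,D2,G1)→tasted(G1,D2) ✗  (H2,D4,G2)→tasted(G2,D4) ✓  (H3,D2,G1)→tasted(G1,D2) ✗  (H3,D2,G2)→tasted(G2,D2) ✓  (H3,D4,G3)→tasted(G3,D4) ✓  (H3,D6,G1)→tasted(G1,D6) ✓  (H4,D2,G2)→tasted(G2,D2) ✓  (H4,D6,G1)→tasted(G1,D6) ✓  (H4,D6,G3)→tasted(G3,D6) ✓
Counterexamples (restrictor triples failing the scope): 2.

2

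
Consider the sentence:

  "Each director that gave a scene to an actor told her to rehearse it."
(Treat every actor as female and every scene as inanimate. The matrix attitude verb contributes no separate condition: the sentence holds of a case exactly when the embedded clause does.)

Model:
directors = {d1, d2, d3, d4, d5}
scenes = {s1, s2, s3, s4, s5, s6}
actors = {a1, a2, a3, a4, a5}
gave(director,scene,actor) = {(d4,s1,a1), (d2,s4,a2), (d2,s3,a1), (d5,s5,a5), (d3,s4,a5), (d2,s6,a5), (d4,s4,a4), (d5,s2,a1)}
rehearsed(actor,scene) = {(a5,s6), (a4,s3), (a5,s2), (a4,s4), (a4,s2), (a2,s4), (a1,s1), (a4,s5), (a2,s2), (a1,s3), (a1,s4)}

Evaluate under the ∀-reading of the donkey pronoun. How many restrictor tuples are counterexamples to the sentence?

"her" takes "an actor" as antecedent and "it" takes "a scene"; both are donkey pronouns co-varying with the restrictor.
Strong reading: for every (d,s,a) with gave(d,s,a), rehearsed(a,s).
Restrictor triples: (d2,s3,a1)→rehearsed(a1,s3) ✓  (d2,s4,a2)→rehearsed(a2,s4) ✓  (d2,s6,a5)→rehearsed(a5,s6) ✓  (d3,s4,a5)→rehearsed(a5,s4) ✗  (d4,s1,a1)→rehearsed(a1,s1) ✓  (d4,s4,a4)→rehearsed(a4,s4) ✓  (d5,s2,a1)→rehearsed(a1,s2) ✗  (d5,s5,a5)→rehearsed(a5,s5) ✗
Counterexamples (restrictor triples failing the scope): 3.

3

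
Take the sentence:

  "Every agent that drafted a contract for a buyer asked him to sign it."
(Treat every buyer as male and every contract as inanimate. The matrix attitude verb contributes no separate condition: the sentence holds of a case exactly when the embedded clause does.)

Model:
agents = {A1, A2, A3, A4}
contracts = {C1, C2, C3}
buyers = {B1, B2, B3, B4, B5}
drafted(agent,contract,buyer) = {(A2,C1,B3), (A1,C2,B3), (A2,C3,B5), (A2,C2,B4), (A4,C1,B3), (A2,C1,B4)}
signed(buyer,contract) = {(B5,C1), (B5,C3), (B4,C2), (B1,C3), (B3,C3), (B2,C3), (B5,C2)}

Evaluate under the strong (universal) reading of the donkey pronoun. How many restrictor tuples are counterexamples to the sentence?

"him" takes "a buyer" as antecedent and "it" takes "a contract"; both are donkey pronouns co-varying with the restrictor.
Strong reading: for every (a,c,b) with drafted(a,c,b), signed(b,c).
Restrictor triples: (A1,C2,B3)→signed(B3,C2) ✗  (A2,C1,B3)→signed(B3,C1) ✗  (A2,C1,B4)→signed(B4,C1) ✗  (A2,C2,B4)→signed(B4,C2) ✓  (A2,C3,B5)→signed(B5,C3) ✓  (A4,C1,B3)→signed(B3,C1) ✗
Counterexamples (restrictor triples failing the scope): 4.

4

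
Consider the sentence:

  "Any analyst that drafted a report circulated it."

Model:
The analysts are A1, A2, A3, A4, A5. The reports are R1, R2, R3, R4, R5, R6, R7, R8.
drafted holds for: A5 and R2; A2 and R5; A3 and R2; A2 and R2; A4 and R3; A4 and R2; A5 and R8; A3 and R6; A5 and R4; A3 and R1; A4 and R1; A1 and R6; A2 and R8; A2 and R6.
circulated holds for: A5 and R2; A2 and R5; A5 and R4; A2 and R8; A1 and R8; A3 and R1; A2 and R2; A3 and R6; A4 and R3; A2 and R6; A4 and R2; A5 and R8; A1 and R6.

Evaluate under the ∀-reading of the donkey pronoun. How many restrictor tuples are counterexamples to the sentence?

2

"it" takes "a report" as antecedent — a donkey pronoun bound across the clause boundary.
Strong reading: for every (a,r) with drafted(a,r), circulated(a,r).
Restrictor pairs: (A1,R6) ✓  (A2,R2) ✓  (A2,R5) ✓  (A2,R6) ✓  (A2,R8) ✓  (A3,R1) ✓  (A3,R2) ✗  (A3,R6) ✓  (A4,R1) ✗  (A4,R2) ✓  (A4,R3) ✓  (A5,R2) ✓  (A5,R4) ✓  (A5,R8) ✓
Counterexamples (restrictor pairs failing the scope): 2.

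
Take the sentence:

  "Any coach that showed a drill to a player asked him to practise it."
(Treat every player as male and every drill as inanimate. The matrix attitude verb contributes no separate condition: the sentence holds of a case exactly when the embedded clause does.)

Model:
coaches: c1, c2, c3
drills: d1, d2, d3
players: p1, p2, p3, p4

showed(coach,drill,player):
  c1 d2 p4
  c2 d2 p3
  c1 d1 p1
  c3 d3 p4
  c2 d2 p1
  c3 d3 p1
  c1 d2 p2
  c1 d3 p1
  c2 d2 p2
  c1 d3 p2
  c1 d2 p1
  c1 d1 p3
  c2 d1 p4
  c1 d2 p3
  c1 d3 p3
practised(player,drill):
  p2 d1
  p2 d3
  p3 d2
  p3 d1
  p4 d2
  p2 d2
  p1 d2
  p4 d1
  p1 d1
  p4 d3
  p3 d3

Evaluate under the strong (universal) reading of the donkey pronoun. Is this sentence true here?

False

"him" takes "a player" as antecedent and "it" takes "a drill"; both are donkey pronouns co-varying with the restrictor.
Strong reading: for every (c,d,p) with showed(c,d,p), practised(p,d).
Restrictor triples: (c1,d1,p1)→practised(p1,d1) ✓  (c1,d1,p3)→practised(p3,d1) ✓  (c1,d2,p1)→practised(p1,d2) ✓  (c1,d2,p2)→practised(p2,d2) ✓  (c1,d2,p3)→practised(p3,d2) ✓  (c1,d2,p4)→practised(p4,d2) ✓  (c1,d3,p1)→practised(p1,d3) ✗  (c1,d3,p2)→practised(p2,d3) ✓  (c1,d3,p3)→practised(p3,d3) ✓  (c2,d1,p4)→practised(p4,d1) ✓  (c2,d2,p1)→practised(p1,d2) ✓  (c2,d2,p2)→practised(p2,d2) ✓  (c2,d2,p3)→practised(p3,d2) ✓  (c3,d3,p1)→practised(p1,d3) ✗  (c3,d3,p4)→practised(p4,d3) ✓
Counterexample: (c1,d3,p1) — practised(p1,d3) does not hold.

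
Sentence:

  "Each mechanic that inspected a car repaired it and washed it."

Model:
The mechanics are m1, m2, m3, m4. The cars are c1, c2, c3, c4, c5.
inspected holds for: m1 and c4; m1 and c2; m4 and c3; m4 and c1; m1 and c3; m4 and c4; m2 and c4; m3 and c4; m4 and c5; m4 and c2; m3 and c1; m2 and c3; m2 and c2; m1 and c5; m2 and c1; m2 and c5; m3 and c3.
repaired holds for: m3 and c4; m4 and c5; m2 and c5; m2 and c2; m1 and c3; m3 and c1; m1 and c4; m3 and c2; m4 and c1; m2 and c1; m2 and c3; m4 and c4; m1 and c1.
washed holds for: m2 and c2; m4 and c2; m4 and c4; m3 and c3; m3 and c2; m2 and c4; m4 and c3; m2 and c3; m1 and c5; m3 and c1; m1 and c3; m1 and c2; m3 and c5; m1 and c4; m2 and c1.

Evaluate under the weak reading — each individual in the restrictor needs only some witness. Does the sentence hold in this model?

"it" takes "a car" as antecedent — a donkey pronoun bound across the clause boundary.
Weak reading: every mechanic m with some inspected-car has at least one inspected-car c such that repaired(m,c) ∧ washed(m,c).
Per mechanic: m1:✓  m2:✓  m3:✓  m4:✓
Every mechanic in the restrictor has a witness.

True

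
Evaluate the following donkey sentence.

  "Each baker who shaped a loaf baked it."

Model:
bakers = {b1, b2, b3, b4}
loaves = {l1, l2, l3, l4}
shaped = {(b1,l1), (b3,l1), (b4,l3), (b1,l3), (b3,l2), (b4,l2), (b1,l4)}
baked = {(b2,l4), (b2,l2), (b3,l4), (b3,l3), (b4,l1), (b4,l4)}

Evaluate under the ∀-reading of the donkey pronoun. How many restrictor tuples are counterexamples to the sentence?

"it" takes "a loaf" as antecedent — a donkey pronoun bound across the clause boundary.
Strong reading: for every (b,l) with shaped(b,l), baked(b,l).
Restrictor pairs: (b1,l1) ✗  (b1,l3) ✗  (b1,l4) ✗  (b3,l1) ✗  (b3,l2) ✗  (b4,l2) ✗  (b4,l3) ✗
Counterexamples (restrictor pairs failing the scope): 7.

7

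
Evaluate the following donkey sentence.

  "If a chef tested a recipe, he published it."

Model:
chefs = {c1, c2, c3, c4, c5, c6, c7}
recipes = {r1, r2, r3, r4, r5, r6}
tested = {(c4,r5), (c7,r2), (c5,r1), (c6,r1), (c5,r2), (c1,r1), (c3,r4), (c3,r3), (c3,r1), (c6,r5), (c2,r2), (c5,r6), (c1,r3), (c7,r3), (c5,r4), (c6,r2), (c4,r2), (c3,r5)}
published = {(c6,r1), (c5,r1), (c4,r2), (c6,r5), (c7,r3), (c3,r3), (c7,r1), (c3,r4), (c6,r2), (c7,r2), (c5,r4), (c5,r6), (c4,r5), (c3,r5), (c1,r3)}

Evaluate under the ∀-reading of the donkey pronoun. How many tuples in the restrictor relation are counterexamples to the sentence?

4

"it" takes "a recipe" as antecedent — a donkey pronoun bound across the clause boundary.
Strong reading: for every (c,r) with tested(c,r), published(c,r).
Restrictor pairs: (c1,r1) ✗  (c1,r3) ✓  (c2,r2) ✗  (c3,r1) ✗  (c3,r3) ✓  (c3,r4) ✓  (c3,r5) ✓  (c4,r2) ✓  (c4,r5) ✓  (c5,r1) ✓  (c5,r2) ✗  (c5,r4) ✓  (c5,r6) ✓  (c6,r1) ✓  (c6,r2) ✓  (c6,r5) ✓  (c7,r2) ✓  (c7,r3) ✓
Counterexamples (restrictor pairs failing the scope): 4.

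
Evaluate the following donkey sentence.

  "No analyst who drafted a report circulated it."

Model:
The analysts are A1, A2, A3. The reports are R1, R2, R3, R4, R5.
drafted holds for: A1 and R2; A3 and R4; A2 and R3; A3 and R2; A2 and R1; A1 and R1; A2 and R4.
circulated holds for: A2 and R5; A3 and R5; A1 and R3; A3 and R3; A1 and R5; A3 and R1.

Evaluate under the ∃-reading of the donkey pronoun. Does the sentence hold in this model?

"it" takes "a report" as antecedent — a donkey pronoun bound across the clause boundary.
Truth condition: for no (a,r) with drafted(a,r) does circulated(a,r) hold.
Restrictor pairs — does the scope hold? (A1,R1):fails  (A1,R2):fails  (A2,R1):fails  (A2,R3):fails  (A2,R4):fails  (A3,R2):fails  (A3,R4):fails
Scope holds for no restrictor pair, so the sentence is true.

True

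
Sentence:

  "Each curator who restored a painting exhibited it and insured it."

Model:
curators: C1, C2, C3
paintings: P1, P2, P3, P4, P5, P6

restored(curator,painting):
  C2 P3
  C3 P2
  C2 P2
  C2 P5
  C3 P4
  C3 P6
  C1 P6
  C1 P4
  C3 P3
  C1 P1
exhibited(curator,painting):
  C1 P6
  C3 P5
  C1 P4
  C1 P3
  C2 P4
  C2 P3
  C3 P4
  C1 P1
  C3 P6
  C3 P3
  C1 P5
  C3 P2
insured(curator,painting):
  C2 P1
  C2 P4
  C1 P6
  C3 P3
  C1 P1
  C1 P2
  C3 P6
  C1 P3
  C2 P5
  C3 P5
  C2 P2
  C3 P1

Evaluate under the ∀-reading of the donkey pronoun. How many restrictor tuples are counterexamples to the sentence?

"it" takes "a painting" as antecedent — a donkey pronoun bound across the clause boundary.
Strong reading: for every (c,p) with restored(c,p), exhibited(c,p) ∧ insured(c,p).
Restrictor pairs: (C1,P1) ✓  (C1,P4) ✗  (C1,P6) ✓  (C2,P2) ✗  (C2,P3) ✗  (C2,P5) ✗  (C3,P2) ✗  (C3,P3) ✓  (C3,P4) ✗  (C3,P6) ✓
Counterexamples (restrictor pairs failing the scope): 6.

6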